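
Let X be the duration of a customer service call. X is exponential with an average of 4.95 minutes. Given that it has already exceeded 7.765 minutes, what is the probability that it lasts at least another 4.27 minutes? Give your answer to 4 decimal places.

0.4221

The rate is λ = 1/4.95 = 0.20202 per minute.
By the memoryless property, P(X > 7.765+4.27 | X > 7.765) = P(X > 4.27).
P(X > 4.27) = e^(−0.86263) ≈ 0.4221.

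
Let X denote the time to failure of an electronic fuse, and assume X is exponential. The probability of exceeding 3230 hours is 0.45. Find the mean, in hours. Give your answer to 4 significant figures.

4045

e^(−λ·3230) = 0.45 ⇒ λ = −ln(0.45)/3230 = 0.000247216.
Mean = 1/λ = 4045.05 hours.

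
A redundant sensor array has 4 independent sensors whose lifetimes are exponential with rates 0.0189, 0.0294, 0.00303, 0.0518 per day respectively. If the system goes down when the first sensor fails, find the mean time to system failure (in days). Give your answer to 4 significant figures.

The time to first failure is exponential with rate Σλ = 0.0189 + 0.0294 + 0.00303 + 0.0518 = 0.10313.
E[min] = 1/Σλ = 1/0.10313 = 9.6965 days.

9.696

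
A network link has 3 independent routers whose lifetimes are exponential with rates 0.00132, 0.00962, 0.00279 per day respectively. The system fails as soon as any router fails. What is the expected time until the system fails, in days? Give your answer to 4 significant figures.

The time to first failure is exponential with rate Σλ = 0.00132 + 0.00962 + 0.00279 = 0.01373.
E[min] = 1/Σλ = 1/0.01373 = 72.8332 days.

72.83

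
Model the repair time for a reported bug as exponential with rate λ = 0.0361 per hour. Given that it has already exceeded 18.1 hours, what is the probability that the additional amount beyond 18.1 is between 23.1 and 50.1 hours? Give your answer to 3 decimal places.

Memoryless: the residual past 18.1 is again Exp(λ).
P(23.1 < residual < 50.1) = e^(−λ·23.1) − e^(−λ·50.1) = 0.43435 − 0.16388 ≈ 0.270.

0.270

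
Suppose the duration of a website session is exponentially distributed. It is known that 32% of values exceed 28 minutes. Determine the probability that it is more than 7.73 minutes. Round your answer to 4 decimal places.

e^(−λ·28) = 0.32 ⇒ λ = −ln(0.32)/28 = 0.0406941.
P(X > 7.73) = e^(−0.0406941·7.73) = e^(−0.31457) ≈ 0.7301.

0.7301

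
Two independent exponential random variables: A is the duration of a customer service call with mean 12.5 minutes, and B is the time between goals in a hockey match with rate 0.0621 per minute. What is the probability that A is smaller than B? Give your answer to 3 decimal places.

0.563

λ_1 = 1/12.5 = 0.08, λ_2 = 0.0621.
For independent exponentials, P(A < B) = λ_1/(λ_1+λ_2) = 0.08/0.1421 ≈ 0.563.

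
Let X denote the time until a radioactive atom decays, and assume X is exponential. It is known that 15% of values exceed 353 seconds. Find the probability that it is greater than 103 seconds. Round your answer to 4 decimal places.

e^(−λ·353) = 0.15 ⇒ λ = −ln(0.15)/353 = 0.00537428.
P(X > 103) = e^(−0.00537428·103) = e^(−0.55355) ≈ 0.5749.

0.5749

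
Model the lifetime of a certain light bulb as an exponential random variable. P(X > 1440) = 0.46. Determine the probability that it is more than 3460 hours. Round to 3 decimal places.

0.155

e^(−λ·1440) = 0.46 ⇒ λ = −ln(0.46)/1440 = 0.000539256.
P(X > 3460) = e^(−0.000539256·3460) = e^(−1.8658) ≈ 0.155.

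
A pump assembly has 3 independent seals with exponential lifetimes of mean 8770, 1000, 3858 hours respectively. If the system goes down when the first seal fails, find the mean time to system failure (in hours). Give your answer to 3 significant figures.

The first failure time is exponential with rate Σλ_i = 1/8770 + 1/1000 + 1/3858 = 0.00137323 per hour.
E[min] = 1/Σλ = 1/0.00137323 = 728.212 hours.

728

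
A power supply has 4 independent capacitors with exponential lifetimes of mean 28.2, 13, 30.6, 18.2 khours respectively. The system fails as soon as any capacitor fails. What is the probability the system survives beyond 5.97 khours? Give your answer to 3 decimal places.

0.303

The first failure time is exponential with rate Σλ_i = 1/28.2 + 1/13 + 1/30.6 + 1/18.2 = 0.200009 per khour.
P(min > 5.97) = e^(−0.200009·5.97) = e^(−1.1941) ≈ 0.303.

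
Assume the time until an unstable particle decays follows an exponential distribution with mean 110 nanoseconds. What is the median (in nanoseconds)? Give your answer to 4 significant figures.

76.25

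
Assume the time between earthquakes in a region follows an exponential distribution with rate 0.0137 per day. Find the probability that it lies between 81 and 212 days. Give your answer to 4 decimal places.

P(81 < X < 212) = e^(−λ·81) − e^(−λ·212) = 0.32966 − 0.05478 ≈ 0.2749.

0.2749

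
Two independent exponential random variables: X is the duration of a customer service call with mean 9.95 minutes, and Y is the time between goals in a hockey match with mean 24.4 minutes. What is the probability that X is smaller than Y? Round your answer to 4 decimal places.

λ_1 = 1/9.95 = 0.100503, λ_2 = 1/24.4 = 0.0409836.
For independent exponentials, P(X < Y) = λ_1/(λ_1+λ_2) = 0.100503/0.141486 ≈ 0.7103.

0.7103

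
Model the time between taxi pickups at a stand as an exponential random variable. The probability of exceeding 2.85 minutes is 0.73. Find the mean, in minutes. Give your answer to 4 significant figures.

e^(−λ·2.85) = 0.73 ⇒ λ = −ln(0.73)/2.85 = 0.110425.
Mean = 1/λ = 9.05593 minutes.

9.056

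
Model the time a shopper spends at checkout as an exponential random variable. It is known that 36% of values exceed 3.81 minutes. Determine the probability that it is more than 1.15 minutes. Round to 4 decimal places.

0.7346

e^(−λ·3.81) = 0.36 ⇒ λ = −ln(0.36)/3.81 = 0.26815.
P(X > 1.15) = e^(−0.26815·1.15) = e^(−0.30837) ≈ 0.7346.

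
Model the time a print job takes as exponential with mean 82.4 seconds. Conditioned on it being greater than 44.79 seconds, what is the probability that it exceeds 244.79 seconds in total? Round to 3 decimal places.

The rate is λ = 1/82.4 = 0.0121359 per second.
By the memoryless property, P(X > 44.79+200 | X > 44.79) = P(X > 200).
P(X > 200) = e^(−2.4272) ≈ 0.088.

0.088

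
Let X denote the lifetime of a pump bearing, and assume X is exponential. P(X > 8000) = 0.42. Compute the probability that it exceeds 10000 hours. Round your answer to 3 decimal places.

e^(−λ·8000) = 0.42 ⇒ λ = −ln(0.42)/8000 = 0.000108438.
P(X > 10000) = e^(−0.000108438·10000) = e^(−1.0844) ≈ 0.338.

0.338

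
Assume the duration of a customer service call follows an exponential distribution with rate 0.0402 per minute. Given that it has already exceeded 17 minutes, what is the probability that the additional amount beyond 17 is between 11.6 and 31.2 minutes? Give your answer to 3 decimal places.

Memoryless: the residual past 17 is again Exp(λ).
P(11.6 < residual < 31.2) = e^(−λ·11.6) − e^(−λ·31.2) = 0.62731 − 0.28529 ≈ 0.342.

0.342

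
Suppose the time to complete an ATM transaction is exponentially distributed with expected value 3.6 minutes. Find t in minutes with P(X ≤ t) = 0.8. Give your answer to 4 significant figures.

The rate is λ = 1/3.6 = 0.277778 per minute.
Set 1 − e^(−λt) = 0.8, so t = −ln(0.2)/λ = 1.6094/0.277778 ≈ 5.79398 minutes.

5.794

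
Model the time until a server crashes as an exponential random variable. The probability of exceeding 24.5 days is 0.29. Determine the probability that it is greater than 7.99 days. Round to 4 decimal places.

0.6678

e^(−λ·24.5) = 0.29 ⇒ λ = −ln(0.29)/24.5 = 0.0505255.
P(X > 7.99) = e^(−0.0505255·7.99) = e^(−0.4037) ≈ 0.6678.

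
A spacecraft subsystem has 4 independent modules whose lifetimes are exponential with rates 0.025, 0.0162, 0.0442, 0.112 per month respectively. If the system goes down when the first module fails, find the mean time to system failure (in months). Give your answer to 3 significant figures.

The time to first failure is exponential with rate Σλ = 0.025 + 0.0162 + 0.0442 + 0.112 = 0.1974.
E[min] = 1/Σλ = 1/0.1974 = 5.06586 months.

5.07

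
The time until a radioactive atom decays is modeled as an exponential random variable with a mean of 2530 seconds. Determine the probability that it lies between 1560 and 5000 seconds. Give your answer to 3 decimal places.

0.401

The rate is λ = 1/2530 = 0.000395257 per second.
P(1560 < X < 5000) = e^(−λ·1560) − e^(−λ·5000) = 0.53978 − 0.13858 ≈ 0.401.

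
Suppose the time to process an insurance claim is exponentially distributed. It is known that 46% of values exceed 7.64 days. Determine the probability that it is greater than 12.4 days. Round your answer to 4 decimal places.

e^(−λ·7.64) = 0.46 ⇒ λ = −ln(0.46)/7.64 = 0.10164.
P(X > 12.4) = e^(−0.10164·12.4) = e^(−1.2603) ≈ 0.2836.

0.2836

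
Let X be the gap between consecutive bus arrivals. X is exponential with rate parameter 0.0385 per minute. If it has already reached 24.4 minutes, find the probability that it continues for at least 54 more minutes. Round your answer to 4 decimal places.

0.1251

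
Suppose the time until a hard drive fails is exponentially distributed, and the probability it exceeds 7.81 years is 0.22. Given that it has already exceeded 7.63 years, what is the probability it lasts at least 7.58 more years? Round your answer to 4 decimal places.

From e^(−λ·7.81) = 0.22, λ = −ln(0.22)/7.81 = 0.19387.
Memoryless: P(X > 7.63+7.58 | X > 7.63) = P(X > 7.58) = e^(−0.19387·7.58) ≈ 0.2300.

0.2300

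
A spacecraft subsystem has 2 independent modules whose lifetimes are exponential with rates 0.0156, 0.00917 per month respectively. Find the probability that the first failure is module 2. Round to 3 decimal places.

The time to first failure is exponential with rate Σλ = 0.0156 + 0.00917 = 0.02477.
P(module 2 first) = λ_2/Σλ = 0.00917/0.02477 ≈ 0.370.

0.370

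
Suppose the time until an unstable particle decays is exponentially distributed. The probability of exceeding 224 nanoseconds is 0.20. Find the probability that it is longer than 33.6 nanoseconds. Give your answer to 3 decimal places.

0.786

e^(−λ·224) = 0.20 ⇒ λ = −ln(0.20)/224 = 0.00718499.
P(X > 33.6) = e^(−0.00718499·33.6) = e^(−0.24142) ≈ 0.786.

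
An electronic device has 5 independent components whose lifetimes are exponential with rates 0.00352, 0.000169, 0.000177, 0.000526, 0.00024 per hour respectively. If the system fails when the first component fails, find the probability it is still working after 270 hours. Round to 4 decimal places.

The time to first failure is exponential with rate Σλ = 0.00352 + 0.000169 + 0.000177 + 0.000526 + 0.00024 = 0.004632.
P(min > 270) = e^(−0.004632·270) = e^(−1.2506) ≈ 0.2863.

0.2863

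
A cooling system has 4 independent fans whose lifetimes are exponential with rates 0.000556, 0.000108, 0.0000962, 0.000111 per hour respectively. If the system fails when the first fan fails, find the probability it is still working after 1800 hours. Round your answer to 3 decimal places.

The time to first failure is exponential with rate Σλ = 0.000556 + 0.000108 + 0.0000962 + 0.000111 = 0.0008712.
P(min > 1800) = e^(−0.0008712·1800) = e^(−1.5682) ≈ 0.208.

0.208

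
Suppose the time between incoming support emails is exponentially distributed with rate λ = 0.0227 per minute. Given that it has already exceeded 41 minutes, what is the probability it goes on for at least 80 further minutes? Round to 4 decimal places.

0.1627

By the memoryless property, P(X > 41+80 | X > 41) = P(X > 80).
P(X > 80) = e^(−1.816) ≈ 0.1627.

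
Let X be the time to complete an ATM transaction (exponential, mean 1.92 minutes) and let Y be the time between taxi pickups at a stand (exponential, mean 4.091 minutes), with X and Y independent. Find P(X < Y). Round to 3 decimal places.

0.681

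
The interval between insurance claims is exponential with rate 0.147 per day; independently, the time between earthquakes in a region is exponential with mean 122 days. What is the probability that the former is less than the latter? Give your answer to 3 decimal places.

0.947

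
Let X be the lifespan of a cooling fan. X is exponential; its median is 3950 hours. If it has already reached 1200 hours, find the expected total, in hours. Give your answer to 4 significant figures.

6899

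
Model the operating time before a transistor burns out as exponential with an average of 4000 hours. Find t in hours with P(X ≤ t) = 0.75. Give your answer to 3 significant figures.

5550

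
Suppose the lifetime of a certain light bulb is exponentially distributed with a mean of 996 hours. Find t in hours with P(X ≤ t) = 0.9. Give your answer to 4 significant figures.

The rate is λ = 1/996 = 0.00100402 per hour.
Set 1 − e^(−λt) = 0.9, so t = −ln(0.1)/λ = 2.3026/0.00100402 ≈ 2293.37 hours.

2293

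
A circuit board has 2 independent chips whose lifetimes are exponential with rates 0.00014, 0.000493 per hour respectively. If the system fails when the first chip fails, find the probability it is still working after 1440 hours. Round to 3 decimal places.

0.402

The time to first failure is exponential with rate Σλ = 0.00014 + 0.000493 = 0.000633.
P(min > 1440) = e^(−0.000633·1440) = e^(−0.91152) ≈ 0.402.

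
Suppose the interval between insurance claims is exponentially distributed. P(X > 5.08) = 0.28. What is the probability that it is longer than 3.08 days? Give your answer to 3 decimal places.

e^(−λ·5.08) = 0.28 ⇒ λ = −ln(0.28)/5.08 = 0.250584.
P(X > 3.08) = e^(−0.250584·3.08) = e^(−0.7718) ≈ 0.462.

0.462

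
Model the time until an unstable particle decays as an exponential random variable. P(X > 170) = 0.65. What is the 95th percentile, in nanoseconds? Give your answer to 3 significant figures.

1180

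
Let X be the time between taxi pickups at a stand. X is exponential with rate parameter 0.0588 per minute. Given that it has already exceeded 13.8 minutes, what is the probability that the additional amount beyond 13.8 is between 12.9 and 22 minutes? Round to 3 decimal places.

0.194

Memoryless: the residual past 13.8 is again Exp(λ).
P(12.9 < residual < 22) = e^(−λ·12.9) − e^(−λ·22) = 0.46836 − 0.27428 ≈ 0.194.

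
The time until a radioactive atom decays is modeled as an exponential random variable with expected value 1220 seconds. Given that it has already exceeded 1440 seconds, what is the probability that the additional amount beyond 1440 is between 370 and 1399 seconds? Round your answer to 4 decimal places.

The rate is λ = 1/1220 = 0.000819672 per second.
Memoryless: the residual past 1440 is again Exp(λ).
P(370 < residual < 1399) = e^(−λ·370) − e^(−λ·1399) = 0.73839 − 0.31768 ≈ 0.4207.

0.4207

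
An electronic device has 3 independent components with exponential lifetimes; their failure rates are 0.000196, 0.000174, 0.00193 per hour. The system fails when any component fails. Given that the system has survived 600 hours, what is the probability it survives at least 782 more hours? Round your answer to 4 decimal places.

Time to first failure ~ Exp(Σλ) with Σλ = 0.0023.
By memorylessness, P(T > 600+782 | T > 600) = P(T > 782) = e^(−0.0023·782) ≈ 0.1655.

0.1655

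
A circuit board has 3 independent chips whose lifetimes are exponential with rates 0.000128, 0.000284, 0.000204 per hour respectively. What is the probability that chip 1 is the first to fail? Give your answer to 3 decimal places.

0.208

The time to first failure is exponential with rate Σλ = 0.000128 + 0.000284 + 0.000204 = 0.000616.
P(chip 1 first) = λ_1/Σλ = 0.000128/0.000616 ≈ 0.208.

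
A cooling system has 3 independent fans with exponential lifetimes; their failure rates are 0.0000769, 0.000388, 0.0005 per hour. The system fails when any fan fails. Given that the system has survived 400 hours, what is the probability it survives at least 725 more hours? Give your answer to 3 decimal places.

0.497

Time to first failure ~ Exp(Σλ) with Σλ = 0.0009649.
By memorylessness, P(T > 400+725 | T > 400) = P(T > 725) = e^(−0.0009649·725) ≈ 0.497.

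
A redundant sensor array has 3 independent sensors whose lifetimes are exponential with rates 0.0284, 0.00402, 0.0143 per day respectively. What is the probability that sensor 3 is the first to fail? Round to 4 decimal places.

The time to first failure is exponential with rate Σλ = 0.0284 + 0.00402 + 0.0143 = 0.04672.
P(sensor 3 first) = λ_3/Σλ = 0.0143/0.04672 ≈ 0.3061.

0.3061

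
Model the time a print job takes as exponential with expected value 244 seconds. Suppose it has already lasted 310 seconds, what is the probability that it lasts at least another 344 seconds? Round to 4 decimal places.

0.2442

The rate is λ = 1/244 = 0.00409836 per second.
By the memoryless property, P(X > 310+344 | X > 310) = P(X > 344).
P(X > 344) = e^(−1.4098) ≈ 0.2442.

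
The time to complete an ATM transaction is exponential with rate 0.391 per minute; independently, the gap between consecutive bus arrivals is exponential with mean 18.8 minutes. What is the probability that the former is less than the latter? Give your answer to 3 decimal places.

λ_1 = 0.391, λ_2 = 1/18.8 = 0.0531915.
For independent exponentials, P(the former < the latter) = λ_1/(λ_1+λ_2) = 0.391/0.444191 ≈ 0.880.

0.880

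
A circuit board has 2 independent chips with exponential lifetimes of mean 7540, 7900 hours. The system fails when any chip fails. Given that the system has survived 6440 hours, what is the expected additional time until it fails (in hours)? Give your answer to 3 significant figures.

3860

First-failure rate Σλ = 1/7540 + 1/7900 = 0.000259208.
By memorylessness the expected residual is 1/Σλ = 3857.9 hours, regardless of the 6440 already elapsed.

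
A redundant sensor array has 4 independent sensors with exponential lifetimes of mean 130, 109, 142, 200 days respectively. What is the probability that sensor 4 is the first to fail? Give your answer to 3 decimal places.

Rates: λ_i = 1/mean_i → 0.00769231, 0.00917431, 0.00704225, 0.005; Σλ = 0.0289089.
P(sensor 4 first) = λ_4/Σλ = 0.005/0.0289089 ≈ 0.173.

0.173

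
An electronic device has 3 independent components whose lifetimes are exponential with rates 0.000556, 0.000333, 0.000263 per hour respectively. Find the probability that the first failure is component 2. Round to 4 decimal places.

The time to first failure is exponential with rate Σλ = 0.000556 + 0.000333 + 0.000263 = 0.001152.
P(component 2 first) = λ_2/Σλ = 0.000333/0.001152 ≈ 0.2891.

0.2891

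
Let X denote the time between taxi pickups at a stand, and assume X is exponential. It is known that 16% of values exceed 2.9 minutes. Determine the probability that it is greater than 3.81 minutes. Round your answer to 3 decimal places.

0.090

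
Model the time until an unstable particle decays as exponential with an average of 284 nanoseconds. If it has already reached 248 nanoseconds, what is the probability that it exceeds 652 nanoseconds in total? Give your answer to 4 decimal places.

The rate is λ = 1/284 = 0.00352113 per nanosecond.
The exponential is memoryless, so the remaining time is again Exp(λ): the condition X > 248 is irrelevant.
P(X > 404) = e^(−1.4225) ≈ 0.2411.

0.2411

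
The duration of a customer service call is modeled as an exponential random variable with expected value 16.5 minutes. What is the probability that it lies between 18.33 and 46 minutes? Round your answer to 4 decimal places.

The rate is λ = 1/16.5 = 0.0606061 per minute.
P(18.33 < X < 46) = e^(−λ·18.33) − e^(−λ·46) = 0.32926 − 0.06155 ≈ 0.2677.

0.2677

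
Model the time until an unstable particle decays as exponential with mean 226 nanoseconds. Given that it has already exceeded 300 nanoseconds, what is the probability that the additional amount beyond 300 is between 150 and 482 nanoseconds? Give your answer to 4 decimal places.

The rate is λ = 1/226 = 0.00442478 per nanosecond.
Memoryless: the residual past 300 is again Exp(λ).
P(150 < residual < 482) = e^(−λ·150) − e^(−λ·482) = 0.51493 − 0.11851 ≈ 0.3964.

0.3964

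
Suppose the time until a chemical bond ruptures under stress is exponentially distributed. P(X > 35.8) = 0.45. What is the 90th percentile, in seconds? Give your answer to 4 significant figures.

e^(−λ·35.8) = 0.45 ⇒ λ = −ln(0.45)/35.8 = 0.0223047.
90th percentile: 1 − e^(−λt) = 0.9, t = −ln(0.1)/λ = 103.233 seconds.

103.2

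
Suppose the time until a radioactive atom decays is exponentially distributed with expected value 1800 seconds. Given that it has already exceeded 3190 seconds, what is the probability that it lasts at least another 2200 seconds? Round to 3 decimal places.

The rate is λ = 1/1800 = 0.000555556 per second.
The exponential is memoryless, so the remaining time is again Exp(λ): the condition X > 3190 is irrelevant.
P(X > 2200) = e^(−1.2222) ≈ 0.295.

0.295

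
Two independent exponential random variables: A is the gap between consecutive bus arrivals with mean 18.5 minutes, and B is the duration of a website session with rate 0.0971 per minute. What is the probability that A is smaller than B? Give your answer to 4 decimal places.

λ_1 = 1/18.5 = 0.0540541, λ_2 = 0.0971.
For independent exponentials, P(A < B) = λ_1/(λ_1+λ_2) = 0.0540541/0.151154 ≈ 0.3576.

0.3576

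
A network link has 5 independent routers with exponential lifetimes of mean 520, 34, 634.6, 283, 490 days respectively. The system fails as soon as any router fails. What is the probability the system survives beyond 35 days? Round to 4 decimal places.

The first failure time is exponential with rate Σλ_i = 1/520 + 1/34 + 1/634.6 + 1/283 + 1/490 = 0.038485 per day.
P(min > 35) = e^(−0.038485·35) = e^(−1.347) ≈ 0.2600.

0.2600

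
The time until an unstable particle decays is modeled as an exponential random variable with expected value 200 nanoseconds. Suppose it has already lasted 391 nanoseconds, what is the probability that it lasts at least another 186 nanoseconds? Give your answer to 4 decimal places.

The rate is λ = 1/200 = 0.005 per nanosecond.
P(X > s+t | X > s) = e^(−λ(s+t))/e^(−λs) = e^(−λt), independent of s = 391.
P(X > 186) = e^(−0.93) ≈ 0.3946.

0.3946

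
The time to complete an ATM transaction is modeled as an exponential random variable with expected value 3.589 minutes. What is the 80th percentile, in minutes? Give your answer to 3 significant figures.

5.78

The rate is λ = 1/3.589 = 0.278629 per minute.
Set 1 − e^(−λt) = 0.8, so t = −ln(0.2)/λ = 1.6094/0.278629 ≈ 5.77627 minutes.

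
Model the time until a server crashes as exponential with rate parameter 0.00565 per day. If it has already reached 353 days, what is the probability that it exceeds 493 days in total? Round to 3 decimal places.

0.453

P(X > s+t | X > s) = e^(−λ(s+t))/e^(−λs) = e^(−λt), independent of s = 353.
P(X > 140) = e^(−0.791) ≈ 0.453.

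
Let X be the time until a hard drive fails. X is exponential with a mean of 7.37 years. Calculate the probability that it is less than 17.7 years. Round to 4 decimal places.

The rate is λ = 1/7.37 = 0.135685 per year.
P(X ≤ 17.7) = 1 − e^(−λ·17.7) = 1 − e^(−2.4016) ≈ 0.9094.

0.9094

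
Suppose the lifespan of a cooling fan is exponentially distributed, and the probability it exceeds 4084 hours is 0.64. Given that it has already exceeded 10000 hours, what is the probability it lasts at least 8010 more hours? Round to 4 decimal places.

0.4167

From e^(−λ·4084) = 0.64, λ = −ln(0.64)/4084 = 0.000109277.
Memoryless: P(X > 10000+8010 | X > 10000) = P(X > 8010) = e^(−0.000109277·8010) ≈ 0.4167.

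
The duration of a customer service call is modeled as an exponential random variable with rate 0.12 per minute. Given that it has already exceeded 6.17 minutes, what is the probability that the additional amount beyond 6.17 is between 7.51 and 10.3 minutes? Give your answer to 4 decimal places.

Memoryless: the residual past 6.17 is again Exp(λ).
P(7.51 < residual < 10.3) = e^(−λ·7.51) − e^(−λ·10.3) = 0.40608 − 0.29054 ≈ 0.1155.

0.1155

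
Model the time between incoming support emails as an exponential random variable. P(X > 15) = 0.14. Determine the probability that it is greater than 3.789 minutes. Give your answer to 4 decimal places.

e^(−λ·15) = 0.14 ⇒ λ = −ln(0.14)/15 = 0.131074.
P(X > 3.789) = e^(−0.131074·3.789) = e^(−0.49664) ≈ 0.6086.

0.6086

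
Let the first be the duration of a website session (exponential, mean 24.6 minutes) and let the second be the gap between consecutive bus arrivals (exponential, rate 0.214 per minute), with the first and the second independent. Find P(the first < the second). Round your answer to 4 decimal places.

λ_1 = 1/24.6 = 0.0406504, λ_2 = 0.214.
For independent exponentials, P(the first < the second) = λ_1/(λ_1+λ_2) = 0.0406504/0.25465 ≈ 0.1596.

0.1596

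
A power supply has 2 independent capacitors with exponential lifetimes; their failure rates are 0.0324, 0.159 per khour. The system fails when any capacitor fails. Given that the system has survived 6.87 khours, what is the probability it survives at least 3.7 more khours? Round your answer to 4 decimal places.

0.4925

Time to first failure ~ Exp(Σλ) with Σλ = 0.1914.
By memorylessness, P(T > 6.87+3.7 | T > 6.87) = P(T > 3.7) = e^(−0.1914·3.7) ≈ 0.4925.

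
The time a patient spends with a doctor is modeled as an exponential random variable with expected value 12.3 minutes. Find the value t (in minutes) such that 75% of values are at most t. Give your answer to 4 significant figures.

17.05

The rate is λ = 1/12.3 = 0.0813008 per minute.
Set 1 − e^(−λt) = 0.75, so t = −ln(0.25)/λ = 1.3863/0.0813008 ≈ 17.0514 minutes.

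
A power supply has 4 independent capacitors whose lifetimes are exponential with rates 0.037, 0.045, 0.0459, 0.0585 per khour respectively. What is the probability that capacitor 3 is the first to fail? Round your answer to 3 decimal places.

0.246

The time to first failure is exponential with rate Σλ = 0.037 + 0.045 + 0.0459 + 0.0585 = 0.1864.
P(capacitor 3 first) = λ_3/Σλ = 0.0459/0.1864 ≈ 0.246.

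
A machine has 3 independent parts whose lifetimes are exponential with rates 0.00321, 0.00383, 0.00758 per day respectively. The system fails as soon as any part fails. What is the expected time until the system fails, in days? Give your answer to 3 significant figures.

68.4

The time to first failure is exponential with rate Σλ = 0.00321 + 0.00383 + 0.00758 = 0.01462.
E[min] = 1/Σλ = 1/0.01462 = 68.3995 days.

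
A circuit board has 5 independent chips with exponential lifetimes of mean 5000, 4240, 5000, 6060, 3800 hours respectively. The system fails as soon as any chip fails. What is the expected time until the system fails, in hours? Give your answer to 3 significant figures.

940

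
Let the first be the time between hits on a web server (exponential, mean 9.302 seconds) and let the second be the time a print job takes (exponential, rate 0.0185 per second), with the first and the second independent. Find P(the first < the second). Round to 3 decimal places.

0.853

λ_1 = 1/9.302 = 0.107504, λ_2 = 0.0185.
For independent exponentials, P(the first < the second) = λ_1/(λ_1+λ_2) = 0.107504/0.126004 ≈ 0.853.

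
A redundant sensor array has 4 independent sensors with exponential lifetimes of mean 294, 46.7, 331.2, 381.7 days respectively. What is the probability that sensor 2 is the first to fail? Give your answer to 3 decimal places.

0.703

Rates: λ_i = 1/mean_i → 0.00340136, 0.0214133, 0.00301932, 0.00261986; Σλ = 0.0304538.
P(sensor 2 first) = λ_2/Σλ = 0.0214133/0.0304538 ≈ 0.703.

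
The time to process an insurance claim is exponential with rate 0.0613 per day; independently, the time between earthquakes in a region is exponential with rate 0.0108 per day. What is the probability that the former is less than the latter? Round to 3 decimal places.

λ_1 = 0.0613, λ_2 = 0.0108.
For independent exponentials, P(the former < the latter) = λ_1/(λ_1+λ_2) = 0.0613/0.0721 ≈ 0.850.

0.850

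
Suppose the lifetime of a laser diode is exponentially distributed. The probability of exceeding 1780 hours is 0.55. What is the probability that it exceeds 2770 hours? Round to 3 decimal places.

e^(−λ·1780) = 0.55 ⇒ λ = −ln(0.55)/1780 = 0.000335863.
P(X > 2770) = e^(−0.000335863·2770) = e^(−0.93034) ≈ 0.394.

0.394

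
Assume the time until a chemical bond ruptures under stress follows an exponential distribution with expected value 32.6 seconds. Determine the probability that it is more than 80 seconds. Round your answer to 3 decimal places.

0.086

The rate is λ = 1/32.6 = 0.0306748 per second.
P(X > 80) = e^(−λ·80) = e^(−2.454) ≈ 0.086.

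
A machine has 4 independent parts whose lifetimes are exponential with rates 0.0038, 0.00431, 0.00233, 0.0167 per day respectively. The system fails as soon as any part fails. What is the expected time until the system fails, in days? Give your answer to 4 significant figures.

36.85

The time to first failure is exponential with rate Σλ = 0.0038 + 0.00431 + 0.00233 + 0.0167 = 0.02714.
E[min] = 1/Σλ = 1/0.02714 = 36.846 days.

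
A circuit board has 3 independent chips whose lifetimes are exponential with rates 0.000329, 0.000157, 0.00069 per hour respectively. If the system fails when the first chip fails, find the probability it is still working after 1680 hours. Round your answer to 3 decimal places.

0.139

The time to first failure is exponential with rate Σλ = 0.000329 + 0.000157 + 0.00069 = 0.001176.
P(min > 1680) = e^(−0.001176·1680) = e^(−1.9757) ≈ 0.139.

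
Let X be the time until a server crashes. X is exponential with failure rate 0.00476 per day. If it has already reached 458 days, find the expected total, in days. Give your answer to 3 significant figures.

668

By memorylessness, E[X | X > 458] = 458 + 1/λ = 458 + 210.084 = 668.084 days.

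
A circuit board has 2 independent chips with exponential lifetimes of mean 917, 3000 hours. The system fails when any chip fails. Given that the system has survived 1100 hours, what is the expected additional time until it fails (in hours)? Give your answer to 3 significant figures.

First-failure rate Σλ = 1/917 + 1/3000 = 0.00142385.
By memorylessness the expected residual is 1/Σλ = 702.323 hours, regardless of the 1100 already elapsed.

702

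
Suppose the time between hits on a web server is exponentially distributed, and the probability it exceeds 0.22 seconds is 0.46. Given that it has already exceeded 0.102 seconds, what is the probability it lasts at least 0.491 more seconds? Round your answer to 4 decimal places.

0.1767

From e^(−λ·0.22) = 0.46, λ = −ln(0.46)/0.22 = 3.52968.
Memoryless: P(X > 0.102+0.491 | X > 0.102) = P(X > 0.491) = e^(−3.52968·0.491) ≈ 0.1767.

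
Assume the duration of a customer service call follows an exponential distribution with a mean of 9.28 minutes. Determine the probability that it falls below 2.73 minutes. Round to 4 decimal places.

The rate is λ = 1/9.28 = 0.107759 per minute.
P(X ≤ 2.73) = 1 − e^(−λ·2.73) = 1 − e^(−0.29418) ≈ 0.2549.

0.2549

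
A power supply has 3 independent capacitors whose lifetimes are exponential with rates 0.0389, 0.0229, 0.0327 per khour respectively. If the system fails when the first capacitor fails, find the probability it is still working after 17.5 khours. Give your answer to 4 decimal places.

The time to first failure is exponential with rate Σλ = 0.0389 + 0.0229 + 0.0327 = 0.0945.
P(min > 17.5) = e^(−0.0945·17.5) = e^(−1.6538) ≈ 0.1913.

0.1913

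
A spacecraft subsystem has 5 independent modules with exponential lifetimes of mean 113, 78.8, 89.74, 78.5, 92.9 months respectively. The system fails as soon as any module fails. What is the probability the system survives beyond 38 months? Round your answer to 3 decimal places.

The first failure time is exponential with rate Σλ_i = 1/113 + 1/78.8 + 1/89.74 + 1/78.5 + 1/92.9 = 0.0561863 per month.
P(min > 38) = e^(−0.0561863·38) = e^(−2.1351) ≈ 0.118.

0.118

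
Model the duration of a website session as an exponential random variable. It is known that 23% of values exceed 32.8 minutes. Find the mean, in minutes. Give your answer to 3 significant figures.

e^(−λ·32.8) = 0.23 ⇒ λ = −ln(0.23)/32.8 = 0.0448072.
Mean = 1/λ = 22.3178 minutes.

22.3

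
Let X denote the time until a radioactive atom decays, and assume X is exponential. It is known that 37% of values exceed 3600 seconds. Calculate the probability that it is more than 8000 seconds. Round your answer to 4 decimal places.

0.1098

e^(−λ·3600) = 0.37 ⇒ λ = −ln(0.37)/3600 = 0.000276181.
P(X > 8000) = e^(−0.000276181·8000) = e^(−2.2094) ≈ 0.1098.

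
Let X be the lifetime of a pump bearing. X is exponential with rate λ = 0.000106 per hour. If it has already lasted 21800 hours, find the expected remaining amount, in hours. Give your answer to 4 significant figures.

9434

By memorylessness, the remaining amount past any threshold is again Exp(λ) with mean 1/λ = 9433.96 hours.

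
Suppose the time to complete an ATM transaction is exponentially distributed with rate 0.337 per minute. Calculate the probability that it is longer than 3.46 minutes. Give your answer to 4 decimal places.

P(X > 3.46) = e^(−λ·3.46) = e^(−1.166) ≈ 0.3116.

0.3116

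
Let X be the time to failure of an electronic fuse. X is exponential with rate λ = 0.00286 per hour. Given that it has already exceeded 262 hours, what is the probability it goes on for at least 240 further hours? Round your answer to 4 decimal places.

0.5034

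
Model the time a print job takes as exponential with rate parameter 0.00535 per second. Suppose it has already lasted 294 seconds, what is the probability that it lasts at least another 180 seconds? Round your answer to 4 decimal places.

0.3817

P(X > s+t | X > s) = e^(−λ(s+t))/e^(−λs) = e^(−λt), independent of s = 294.
P(X > 180) = e^(−0.963) ≈ 0.3817.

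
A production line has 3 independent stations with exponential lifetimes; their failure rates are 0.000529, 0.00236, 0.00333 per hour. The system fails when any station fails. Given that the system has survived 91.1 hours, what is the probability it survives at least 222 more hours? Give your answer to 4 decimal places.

0.2514

Time to first failure ~ Exp(Σλ) with Σλ = 0.006219.
By memorylessness, P(T > 91.1+222 | T > 91.1) = P(T > 222) = e^(−0.006219·222) ≈ 0.2514.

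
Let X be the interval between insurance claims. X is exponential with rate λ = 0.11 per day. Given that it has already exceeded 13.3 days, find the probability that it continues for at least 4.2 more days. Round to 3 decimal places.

By the memoryless property, P(X > 13.3+4.2 | X > 13.3) = P(X > 4.2).
P(X > 4.2) = e^(−0.462) ≈ 0.630.

0.630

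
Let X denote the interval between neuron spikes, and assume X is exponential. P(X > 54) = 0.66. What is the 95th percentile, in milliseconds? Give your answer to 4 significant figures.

e^(−λ·54) = 0.66 ⇒ λ = −ln(0.66)/54 = 0.00769473.
95th percentile: 1 − e^(−λt) = 0.95, t = −ln(0.05)/λ = 389.323 milliseconds.

389.3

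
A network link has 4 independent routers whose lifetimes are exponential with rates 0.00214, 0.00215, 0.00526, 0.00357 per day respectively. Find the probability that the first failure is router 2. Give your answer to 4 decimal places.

0.1639

The time to first failure is exponential with rate Σλ = 0.00214 + 0.00215 + 0.00526 + 0.00357 = 0.01312.
P(router 2 first) = λ_2/Σλ = 0.00215/0.01312 ≈ 0.1639.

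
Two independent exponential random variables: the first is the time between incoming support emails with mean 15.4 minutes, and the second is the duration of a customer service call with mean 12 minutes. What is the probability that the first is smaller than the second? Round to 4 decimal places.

0.4380

λ_1 = 1/15.4 = 0.0649351, λ_2 = 1/12 = 0.0833333.
For independent exponentials, P(the first < the second) = λ_1/(λ_1+λ_2) = 0.0649351/0.148268 ≈ 0.4380.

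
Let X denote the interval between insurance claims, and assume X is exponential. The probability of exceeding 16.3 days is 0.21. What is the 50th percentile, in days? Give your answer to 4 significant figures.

7.239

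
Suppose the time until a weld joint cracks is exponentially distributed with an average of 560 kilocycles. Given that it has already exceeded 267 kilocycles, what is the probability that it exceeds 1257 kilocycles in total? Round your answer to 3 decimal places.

0.171

The rate is λ = 1/560 = 0.00178571 per kilocycle.
P(X > s+t | X > s) = e^(−λ(s+t))/e^(−λs) = e^(−λt), independent of s = 267.
P(X > 990) = e^(−1.7679) ≈ 0.171.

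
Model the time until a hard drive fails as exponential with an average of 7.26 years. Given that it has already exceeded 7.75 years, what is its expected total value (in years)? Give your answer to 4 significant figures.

15.01

The rate is λ = 1/7.26 = 0.137741 per year.
By memorylessness, E[X | X > 7.75] = 7.75 + 1/λ = 7.75 + 7.26 = 15.01 years.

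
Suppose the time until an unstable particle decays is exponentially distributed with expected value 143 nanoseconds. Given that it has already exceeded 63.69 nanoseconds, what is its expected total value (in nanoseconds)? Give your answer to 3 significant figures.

The rate is λ = 1/143 = 0.00699301 per nanosecond.
By memorylessness, E[X | X > 63.69] = 63.69 + 1/λ = 63.69 + 143 = 206.69 nanoseconds.

207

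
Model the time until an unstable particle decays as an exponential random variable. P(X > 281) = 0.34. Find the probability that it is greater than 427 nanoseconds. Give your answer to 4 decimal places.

0.1941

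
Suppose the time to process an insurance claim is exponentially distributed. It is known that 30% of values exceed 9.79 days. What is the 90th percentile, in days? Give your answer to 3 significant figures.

e^(−λ·9.79) = 0.30 ⇒ λ = −ln(0.30)/9.79 = 0.12298.
90th percentile: 1 − e^(−λt) = 0.9, t = −ln(0.1)/λ = 18.7233 days.

18.7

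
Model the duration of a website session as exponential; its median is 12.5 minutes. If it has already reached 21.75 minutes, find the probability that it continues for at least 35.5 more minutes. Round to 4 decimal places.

0.1397

For an exponential, median = ln(2)/λ, so λ = ln 2 / 12.5 = 0.0554518 per minute.
The exponential is memoryless, so the remaining time is again Exp(λ): the condition X > 21.75 is irrelevant.
P(X > 35.5) = e^(−1.9685) ≈ 0.1397.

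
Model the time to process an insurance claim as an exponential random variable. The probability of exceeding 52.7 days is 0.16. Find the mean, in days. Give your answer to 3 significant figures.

e^(−λ·52.7) = 0.16 ⇒ λ = −ln(0.16)/52.7 = 0.0347738.
Mean = 1/λ = 28.7572 days.

28.8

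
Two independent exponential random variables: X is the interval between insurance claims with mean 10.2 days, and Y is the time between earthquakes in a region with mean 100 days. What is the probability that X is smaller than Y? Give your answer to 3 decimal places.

λ_1 = 1/10.2 = 0.0980392, λ_2 = 1/100 = 0.01.
For independent exponentials, P(X < Y) = λ_1/(λ_1+λ_2) = 0.0980392/0.108039 ≈ 0.907.

0.907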